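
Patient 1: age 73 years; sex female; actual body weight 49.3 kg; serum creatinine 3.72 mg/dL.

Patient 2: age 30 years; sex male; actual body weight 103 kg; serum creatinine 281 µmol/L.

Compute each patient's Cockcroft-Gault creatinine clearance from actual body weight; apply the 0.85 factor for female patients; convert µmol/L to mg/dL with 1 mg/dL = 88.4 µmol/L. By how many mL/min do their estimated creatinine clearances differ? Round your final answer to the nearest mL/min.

Patient 1: CrCl = (140 − 73) × 49.3 / (72 × 3.72) × 0.85 = 3303.1 / 267.84 × 0.85 ≈ 10.5 mL/min
Patient 2: SCr = 281 / 88.4 = 3.179 mg/dL
Patient 2: CrCl = (140 − 30) × 103 / (72 × 3.179) = 11330.0 / 228.89 ≈ 49.5 mL/min
|10.5 − 49.5| = 39.0 mL/min

39 mL/min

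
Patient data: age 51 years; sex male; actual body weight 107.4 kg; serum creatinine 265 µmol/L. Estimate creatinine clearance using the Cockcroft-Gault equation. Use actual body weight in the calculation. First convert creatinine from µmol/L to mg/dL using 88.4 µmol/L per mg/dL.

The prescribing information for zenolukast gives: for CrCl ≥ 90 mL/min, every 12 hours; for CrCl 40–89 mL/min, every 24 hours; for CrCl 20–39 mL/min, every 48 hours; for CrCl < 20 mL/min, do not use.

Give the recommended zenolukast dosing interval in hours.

SCr = 265 / 88.4 = 2.998 mg/dL
CrCl = (140 − 51) × 107.4 / (72 × 2.998) = 9558.6 / 215.86 ≈ 44.3 mL/min
CrCl ≈ 44 mL/min → bracket 40–89 mL/min → every 24 hours.

every 24 hours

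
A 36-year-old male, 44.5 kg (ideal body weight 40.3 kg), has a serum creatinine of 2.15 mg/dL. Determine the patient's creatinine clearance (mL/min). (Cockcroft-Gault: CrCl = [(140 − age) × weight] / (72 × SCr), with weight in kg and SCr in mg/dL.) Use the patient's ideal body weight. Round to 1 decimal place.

27.1 mL/min

CrCl = (140 − 36) × 40.3 / (72 × 2.15) = 4191.2 / 154.80 ≈ 27.1 mL/min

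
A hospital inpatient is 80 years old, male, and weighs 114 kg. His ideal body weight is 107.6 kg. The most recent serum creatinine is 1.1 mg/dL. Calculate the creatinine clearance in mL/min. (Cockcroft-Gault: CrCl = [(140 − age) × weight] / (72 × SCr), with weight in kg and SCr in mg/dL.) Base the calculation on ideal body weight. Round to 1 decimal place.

81.5 mL/min

CrCl = (140 − 80) × 107.6 / (72 × 1.1) = 6456.0 / 79.20 ≈ 81.5 mL/min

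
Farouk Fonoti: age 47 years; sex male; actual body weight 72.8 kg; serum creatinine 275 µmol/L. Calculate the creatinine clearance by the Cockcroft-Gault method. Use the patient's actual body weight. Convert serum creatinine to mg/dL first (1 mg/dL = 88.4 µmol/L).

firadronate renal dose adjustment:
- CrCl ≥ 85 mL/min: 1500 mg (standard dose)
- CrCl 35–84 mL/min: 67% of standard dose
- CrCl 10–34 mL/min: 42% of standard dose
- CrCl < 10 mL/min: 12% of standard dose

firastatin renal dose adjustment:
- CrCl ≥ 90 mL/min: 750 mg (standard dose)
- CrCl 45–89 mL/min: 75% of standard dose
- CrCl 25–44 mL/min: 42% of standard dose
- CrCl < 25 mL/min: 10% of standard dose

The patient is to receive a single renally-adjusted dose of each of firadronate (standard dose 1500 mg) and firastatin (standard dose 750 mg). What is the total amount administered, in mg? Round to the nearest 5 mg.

SCr = 275 / 88.4 = 3.111 mg/dL
CrCl = (140 − 47) × 72.8 / (72 × 3.111) = 6770.4 / 223.99 ≈ 30.2 mL/min
CrCl ≈ 30 mL/min.
firadronate: 10–34 mL/min → 42% of 1500 mg = 630 mg.
firastatin: 25–44 mL/min → 42% of 750 mg = 315 mg.
Total = 630 + 315 = 945 mg.

945 mg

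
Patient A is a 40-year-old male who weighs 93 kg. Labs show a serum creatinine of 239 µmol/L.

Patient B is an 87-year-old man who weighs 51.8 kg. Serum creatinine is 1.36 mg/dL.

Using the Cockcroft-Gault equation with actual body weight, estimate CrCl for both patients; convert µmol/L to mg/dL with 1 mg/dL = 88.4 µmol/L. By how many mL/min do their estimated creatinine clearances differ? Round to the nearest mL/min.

20 mL/min

Patient A: SCr = 239 / 88.4 = 2.704 mg/dL
Patient A: CrCl = (140 − 40) × 93 / (72 × 2.704) = 9300.0 / 194.69 ≈ 47.8 mL/min
Patient B: CrCl = (140 − 87) × 51.8 / (72 × 1.36) = 2745.4 / 97.92 ≈ 28.0 mL/min
|47.8 − 28.0| = 19.8 mL/min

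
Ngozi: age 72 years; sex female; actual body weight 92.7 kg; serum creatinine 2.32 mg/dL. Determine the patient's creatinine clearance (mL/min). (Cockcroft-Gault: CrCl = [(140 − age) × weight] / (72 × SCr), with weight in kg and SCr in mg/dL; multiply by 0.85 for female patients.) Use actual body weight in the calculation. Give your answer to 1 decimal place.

32.1 mL/min

CrCl = (140 − 72) × 92.7 / (72 × 2.32) × 0.85 = 6303.6 / 167.04 × 0.85 ≈ 32.1 mL/min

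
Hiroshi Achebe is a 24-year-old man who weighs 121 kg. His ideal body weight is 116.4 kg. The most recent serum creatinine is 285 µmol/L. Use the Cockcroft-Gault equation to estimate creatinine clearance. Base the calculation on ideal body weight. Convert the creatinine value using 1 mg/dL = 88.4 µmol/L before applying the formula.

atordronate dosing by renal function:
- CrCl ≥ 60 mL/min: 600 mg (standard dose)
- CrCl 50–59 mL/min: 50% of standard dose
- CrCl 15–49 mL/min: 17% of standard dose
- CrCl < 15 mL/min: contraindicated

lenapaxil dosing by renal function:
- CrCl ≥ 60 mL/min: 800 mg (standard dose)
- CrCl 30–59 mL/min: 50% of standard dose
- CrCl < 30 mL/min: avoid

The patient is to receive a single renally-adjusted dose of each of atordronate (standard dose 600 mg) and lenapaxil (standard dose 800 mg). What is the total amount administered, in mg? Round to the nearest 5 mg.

SCr = 285 / 88.4 = 3.224 mg/dL
CrCl = (140 − 24) × 116.4 / (72 × 3.224) = 13502.4 / 232.13 ≈ 58.2 mL/min
CrCl ≈ 58 mL/min.
atordronate: 50–59 mL/min → 50% of 600 mg = 300 mg.
lenapaxil: 30–59 mL/min → 50% of 800 mg = 400 mg.
Total = 300 + 400 = 700 mg.

700 mg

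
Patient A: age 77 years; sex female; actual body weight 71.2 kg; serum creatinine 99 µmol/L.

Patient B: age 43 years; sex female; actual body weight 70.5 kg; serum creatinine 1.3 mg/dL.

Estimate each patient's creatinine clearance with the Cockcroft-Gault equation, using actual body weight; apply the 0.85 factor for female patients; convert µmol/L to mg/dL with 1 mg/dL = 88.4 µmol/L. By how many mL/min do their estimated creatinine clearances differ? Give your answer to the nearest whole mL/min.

15 mL/min

Patient A: SCr = 99 / 88.4 = 1.12 mg/dL
Patient A: CrCl = (140 − 77) × 71.2 / (72 × 1.12) × 0.85 = 4485.6 / 80.64 × 0.85 ≈ 47.3 mL/min
Patient B: CrCl = (140 − 43) × 70.5 / (72 × 1.3) × 0.85 = 6838.5 / 93.60 × 0.85 ≈ 62.1 mL/min
|47.3 − 62.1| = 14.8 mL/min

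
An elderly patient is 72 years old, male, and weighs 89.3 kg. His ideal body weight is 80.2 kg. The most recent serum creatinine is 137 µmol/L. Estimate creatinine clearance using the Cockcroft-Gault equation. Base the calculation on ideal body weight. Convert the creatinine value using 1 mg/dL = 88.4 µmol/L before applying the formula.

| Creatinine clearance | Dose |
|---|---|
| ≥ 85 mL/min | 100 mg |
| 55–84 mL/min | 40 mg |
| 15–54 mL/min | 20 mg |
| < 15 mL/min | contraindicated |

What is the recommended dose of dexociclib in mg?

SCr = 137 / 88.4 = 1.55 mg/dL
CrCl = (140 − 72) × 80.2 / (72 × 1.55) = 5453.6 / 111.60 ≈ 48.9 mL/min
CrCl ≈ 49 mL/min → bracket 15–54 mL/min.
Dose for this bracket: 20 mg.

20 mg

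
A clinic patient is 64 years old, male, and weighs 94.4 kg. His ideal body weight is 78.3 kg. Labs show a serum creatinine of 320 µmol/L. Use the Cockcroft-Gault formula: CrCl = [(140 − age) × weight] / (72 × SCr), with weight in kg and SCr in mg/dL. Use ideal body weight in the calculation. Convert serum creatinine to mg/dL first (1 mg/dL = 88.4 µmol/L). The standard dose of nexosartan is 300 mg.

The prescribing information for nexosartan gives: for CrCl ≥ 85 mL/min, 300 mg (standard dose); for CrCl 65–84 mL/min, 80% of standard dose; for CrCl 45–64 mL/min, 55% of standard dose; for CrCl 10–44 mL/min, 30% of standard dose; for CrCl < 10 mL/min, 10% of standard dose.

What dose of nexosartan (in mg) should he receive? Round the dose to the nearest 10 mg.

90 mg

SCr = 320 / 88.4 = 3.62 mg/dL
CrCl = (140 − 64) × 78.3 / (72 × 3.62) = 5950.8 / 260.64 ≈ 22.8 mL/min
CrCl ≈ 23 mL/min → bracket 10–44 mL/min.
30% of 300 mg = 90 mg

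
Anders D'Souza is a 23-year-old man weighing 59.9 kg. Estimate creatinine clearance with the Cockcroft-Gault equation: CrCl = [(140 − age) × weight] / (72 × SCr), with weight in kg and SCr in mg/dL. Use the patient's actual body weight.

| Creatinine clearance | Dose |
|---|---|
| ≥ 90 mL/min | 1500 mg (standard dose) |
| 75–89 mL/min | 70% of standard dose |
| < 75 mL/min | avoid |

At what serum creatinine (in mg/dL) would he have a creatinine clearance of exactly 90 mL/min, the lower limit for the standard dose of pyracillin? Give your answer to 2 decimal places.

1.08 mg/dL

Standard dose requires CrCl ≥ 90 mL/min.
Set (140 − 23) × 59.9 / (72 × SCr) = 90
SCr = (140 − 23) × 59.9 / (72 × 90) = 1.082 mg/dL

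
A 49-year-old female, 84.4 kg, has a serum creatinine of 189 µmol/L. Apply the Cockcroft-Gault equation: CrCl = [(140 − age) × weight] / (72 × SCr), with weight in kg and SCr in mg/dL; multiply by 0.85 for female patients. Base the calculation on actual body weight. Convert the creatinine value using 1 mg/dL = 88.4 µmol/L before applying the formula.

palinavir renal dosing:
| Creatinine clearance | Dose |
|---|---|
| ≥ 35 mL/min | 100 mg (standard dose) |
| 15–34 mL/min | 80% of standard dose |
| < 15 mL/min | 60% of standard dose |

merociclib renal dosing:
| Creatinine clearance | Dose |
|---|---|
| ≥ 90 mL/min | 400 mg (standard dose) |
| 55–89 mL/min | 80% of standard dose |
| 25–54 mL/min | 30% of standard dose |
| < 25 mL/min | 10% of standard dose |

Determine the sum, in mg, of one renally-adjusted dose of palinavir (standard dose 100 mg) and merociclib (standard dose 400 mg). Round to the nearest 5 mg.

220 mg

SCr = 189 / 88.4 = 2.138 mg/dL
CrCl = (140 − 49) × 84.4 / (72 × 2.138) × 0.85 = 7680.4 / 153.94 × 0.85 ≈ 42.4 mL/min
CrCl ≈ 42 mL/min.
palinavir: ≥ 35 mL/min → 100% of 100 mg = 100 mg.
merociclib: 25–54 mL/min → 30% of 400 mg = 120 mg.
Total = 100 + 120 = 220 mg.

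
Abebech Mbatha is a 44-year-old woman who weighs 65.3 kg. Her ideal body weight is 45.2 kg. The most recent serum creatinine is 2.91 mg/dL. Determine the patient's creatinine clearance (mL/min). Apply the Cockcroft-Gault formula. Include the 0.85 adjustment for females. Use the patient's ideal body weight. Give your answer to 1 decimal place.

17.6 mL/min

CrCl = (140 − 44) × 45.2 / (72 × 2.91) × 0.85 = 4339.2 / 209.52 × 0.85 ≈ 17.6 mL/min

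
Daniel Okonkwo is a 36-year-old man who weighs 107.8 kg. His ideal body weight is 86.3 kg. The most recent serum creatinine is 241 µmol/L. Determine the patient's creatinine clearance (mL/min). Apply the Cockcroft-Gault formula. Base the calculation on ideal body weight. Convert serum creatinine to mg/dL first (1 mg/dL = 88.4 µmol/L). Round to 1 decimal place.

SCr = 241 / 88.4 = 2.726 mg/dL
CrCl = (140 − 36) × 86.3 / (72 × 2.726) = 8975.2 / 196.27 ≈ 45.7 mL/min

45.7 mL/min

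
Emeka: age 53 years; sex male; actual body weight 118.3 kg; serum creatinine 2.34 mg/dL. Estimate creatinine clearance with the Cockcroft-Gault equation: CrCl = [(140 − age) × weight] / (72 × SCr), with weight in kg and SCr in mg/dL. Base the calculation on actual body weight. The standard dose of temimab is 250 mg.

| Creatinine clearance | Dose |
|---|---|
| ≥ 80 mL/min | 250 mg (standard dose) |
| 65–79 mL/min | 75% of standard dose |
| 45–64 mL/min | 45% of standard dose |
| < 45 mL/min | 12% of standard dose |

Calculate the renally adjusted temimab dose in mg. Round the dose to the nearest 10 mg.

CrCl = (140 − 53) × 118.3 / (72 × 2.34) = 10292.1 / 168.48 ≈ 61.1 mL/min
CrCl ≈ 61 mL/min → bracket 45–64 mL/min.
45% of 250 mg = 112.5 mg → 110 mg

110 mg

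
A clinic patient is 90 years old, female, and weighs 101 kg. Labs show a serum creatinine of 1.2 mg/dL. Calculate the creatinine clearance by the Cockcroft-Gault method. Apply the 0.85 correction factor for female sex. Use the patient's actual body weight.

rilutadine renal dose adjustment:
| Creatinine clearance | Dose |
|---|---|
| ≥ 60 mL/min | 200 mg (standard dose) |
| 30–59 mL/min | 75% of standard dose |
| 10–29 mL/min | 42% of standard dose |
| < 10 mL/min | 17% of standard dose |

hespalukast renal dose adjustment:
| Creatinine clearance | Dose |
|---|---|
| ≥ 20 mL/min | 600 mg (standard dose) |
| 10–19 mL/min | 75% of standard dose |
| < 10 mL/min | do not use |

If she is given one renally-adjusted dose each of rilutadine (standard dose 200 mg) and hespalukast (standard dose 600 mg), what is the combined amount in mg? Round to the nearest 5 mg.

750 mg

CrCl = (140 − 90) × 101 / (72 × 1.2) × 0.85 = 5050.0 / 86.40 × 0.85 ≈ 49.7 mL/min
CrCl ≈ 50 mL/min.
rilutadine: 30–59 mL/min → 75% of 200 mg = 150 mg.
hespalukast: ≥ 20 mL/min → 100% of 600 mg = 600 mg.
Total = 150 + 600 = 750 mg.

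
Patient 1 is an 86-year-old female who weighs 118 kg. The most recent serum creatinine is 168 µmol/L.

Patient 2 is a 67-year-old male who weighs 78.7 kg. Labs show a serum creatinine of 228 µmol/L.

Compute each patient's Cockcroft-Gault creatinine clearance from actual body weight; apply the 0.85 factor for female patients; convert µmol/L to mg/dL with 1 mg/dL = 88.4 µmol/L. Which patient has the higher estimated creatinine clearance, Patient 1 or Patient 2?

Patient 1: SCr = 168 / 88.4 = 1.9 mg/dL
Patient 1: CrCl = (140 − 86) × 118 / (72 × 1.9) × 0.85 = 6372.0 / 136.80 × 0.85 ≈ 39.6 mL/min
Patient 2: SCr = 228 / 88.4 = 2.579 mg/dL
Patient 2: CrCl = (140 − 67) × 78.7 / (72 × 2.579) = 5745.1 / 185.69 ≈ 30.9 mL/min
39.6 vs 30.9 mL/min → Patient 1 is higher.

Patient 1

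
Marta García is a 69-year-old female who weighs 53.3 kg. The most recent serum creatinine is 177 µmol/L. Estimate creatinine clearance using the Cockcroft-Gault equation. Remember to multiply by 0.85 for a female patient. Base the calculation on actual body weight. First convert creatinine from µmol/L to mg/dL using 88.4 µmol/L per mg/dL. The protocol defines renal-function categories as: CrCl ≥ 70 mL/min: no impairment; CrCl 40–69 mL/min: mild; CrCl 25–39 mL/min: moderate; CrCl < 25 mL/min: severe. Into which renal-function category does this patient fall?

severe

SCr = 177 / 88.4 = 2.002 mg/dL
CrCl = (140 − 69) × 53.3 / (72 × 2.002) × 0.85 = 3784.3 / 144.14 × 0.85 ≈ 22.3 mL/min
22 mL/min falls in the 'severe' range.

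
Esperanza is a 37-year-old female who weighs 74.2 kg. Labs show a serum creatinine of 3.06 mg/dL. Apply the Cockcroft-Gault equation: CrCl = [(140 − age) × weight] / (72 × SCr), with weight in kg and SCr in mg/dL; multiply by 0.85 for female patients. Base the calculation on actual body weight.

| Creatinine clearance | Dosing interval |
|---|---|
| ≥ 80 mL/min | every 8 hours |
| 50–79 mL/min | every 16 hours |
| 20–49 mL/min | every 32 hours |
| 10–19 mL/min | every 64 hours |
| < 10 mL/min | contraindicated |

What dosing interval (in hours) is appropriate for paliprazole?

every 32 hours

CrCl = (140 − 37) × 74.2 / (72 × 3.06) × 0.85 = 7642.6 / 220.32 × 0.85 ≈ 29.5 mL/min
CrCl ≈ 29 mL/min → bracket 20–49 mL/min → every 32 hours.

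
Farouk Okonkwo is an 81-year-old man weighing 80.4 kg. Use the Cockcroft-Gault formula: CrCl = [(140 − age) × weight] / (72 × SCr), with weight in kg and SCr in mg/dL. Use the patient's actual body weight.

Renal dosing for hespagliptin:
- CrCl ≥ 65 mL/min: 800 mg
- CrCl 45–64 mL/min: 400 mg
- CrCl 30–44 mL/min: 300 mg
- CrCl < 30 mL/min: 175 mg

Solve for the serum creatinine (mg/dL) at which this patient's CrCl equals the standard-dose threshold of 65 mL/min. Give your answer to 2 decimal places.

1.01 mg/dL

Standard dose requires CrCl ≥ 65 mL/min.
Set (140 − 81) × 80.4 / (72 × SCr) = 65
SCr = (140 − 81) × 80.4 / (72 × 65) = 1.014 mg/dL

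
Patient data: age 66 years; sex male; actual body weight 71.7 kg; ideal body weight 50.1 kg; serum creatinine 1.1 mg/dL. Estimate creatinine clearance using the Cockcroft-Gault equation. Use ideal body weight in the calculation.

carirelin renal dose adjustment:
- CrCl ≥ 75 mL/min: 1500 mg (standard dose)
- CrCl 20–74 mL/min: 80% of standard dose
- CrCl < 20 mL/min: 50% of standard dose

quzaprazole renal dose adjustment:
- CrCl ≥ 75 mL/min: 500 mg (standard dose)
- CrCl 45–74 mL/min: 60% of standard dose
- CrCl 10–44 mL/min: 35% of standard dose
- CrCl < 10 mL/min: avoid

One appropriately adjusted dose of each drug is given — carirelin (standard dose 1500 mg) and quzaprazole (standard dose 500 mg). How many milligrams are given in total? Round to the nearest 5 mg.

CrCl = (140 − 66) × 50.1 / (72 × 1.1) = 3707.4 / 79.20 ≈ 46.8 mL/min
CrCl ≈ 47 mL/min.
carirelin: 20–74 mL/min → 80% of 1500 mg = 1200 mg.
quzaprazole: 45–74 mL/min → 60% of 500 mg = 300 mg.
Total = 1200 + 300 = 1500 mg.

1500 mg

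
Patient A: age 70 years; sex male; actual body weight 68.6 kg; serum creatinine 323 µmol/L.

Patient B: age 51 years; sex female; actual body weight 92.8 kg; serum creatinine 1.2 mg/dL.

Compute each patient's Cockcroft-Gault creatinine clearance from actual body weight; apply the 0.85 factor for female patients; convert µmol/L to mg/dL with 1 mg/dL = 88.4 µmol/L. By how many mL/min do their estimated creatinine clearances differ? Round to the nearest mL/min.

Patient A: SCr = 323 / 88.4 = 3.654 mg/dL
Patient A: CrCl = (140 − 70) × 68.6 / (72 × 3.654) = 4802.0 / 263.09 ≈ 18.3 mL/min
Patient B: CrCl = (140 − 51) × 92.8 / (72 × 1.2) × 0.85 = 8259.2 / 86.40 × 0.85 ≈ 81.3 mL/min
|18.3 − 81.3| = 63.0 mL/min

63 mL/min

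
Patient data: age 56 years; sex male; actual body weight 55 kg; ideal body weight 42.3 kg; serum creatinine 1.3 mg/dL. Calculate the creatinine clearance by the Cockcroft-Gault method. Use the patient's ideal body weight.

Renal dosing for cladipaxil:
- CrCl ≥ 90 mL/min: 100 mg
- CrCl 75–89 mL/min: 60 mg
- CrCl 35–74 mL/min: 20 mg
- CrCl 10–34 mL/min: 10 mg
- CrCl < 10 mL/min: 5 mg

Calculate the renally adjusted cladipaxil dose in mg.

20 mg

CrCl = (140 − 56) × 42.3 / (72 × 1.3) = 3553.2 / 93.60 ≈ 38.0 mL/min
CrCl ≈ 38 mL/min → bracket 35–74 mL/min.
Dose for this bracket: 20 mg.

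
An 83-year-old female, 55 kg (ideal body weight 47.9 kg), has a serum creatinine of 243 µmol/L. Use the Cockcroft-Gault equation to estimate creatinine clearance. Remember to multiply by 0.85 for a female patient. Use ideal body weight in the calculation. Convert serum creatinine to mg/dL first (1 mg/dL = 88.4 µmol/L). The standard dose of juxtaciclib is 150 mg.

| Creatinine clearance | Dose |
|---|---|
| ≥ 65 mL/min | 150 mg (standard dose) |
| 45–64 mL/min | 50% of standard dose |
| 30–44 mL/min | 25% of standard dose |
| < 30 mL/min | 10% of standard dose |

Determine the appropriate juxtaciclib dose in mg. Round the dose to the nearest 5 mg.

SCr = 243 / 88.4 = 2.749 mg/dL
CrCl = (140 − 83) × 47.9 / (72 × 2.749) × 0.85 = 2730.3 / 197.93 × 0.85 ≈ 11.7 mL/min
CrCl ≈ 12 mL/min → bracket < 30 mL/min.
10% of 150 mg = 15 mg

15 mg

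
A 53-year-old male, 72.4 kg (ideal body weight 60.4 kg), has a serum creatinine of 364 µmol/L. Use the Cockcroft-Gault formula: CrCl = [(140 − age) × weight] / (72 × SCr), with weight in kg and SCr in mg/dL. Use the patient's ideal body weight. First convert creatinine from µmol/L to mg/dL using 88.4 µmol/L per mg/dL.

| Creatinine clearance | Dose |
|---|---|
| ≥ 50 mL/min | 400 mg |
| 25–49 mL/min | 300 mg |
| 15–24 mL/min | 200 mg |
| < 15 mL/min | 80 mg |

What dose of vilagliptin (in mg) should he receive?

SCr = 364 / 88.4 = 4.118 mg/dL
CrCl = (140 − 53) × 60.4 / (72 × 4.118) = 5254.8 / 296.50 ≈ 17.7 mL/min
CrCl ≈ 18 mL/min → bracket 15–24 mL/min.
Dose for this bracket: 200 mg.

200 mg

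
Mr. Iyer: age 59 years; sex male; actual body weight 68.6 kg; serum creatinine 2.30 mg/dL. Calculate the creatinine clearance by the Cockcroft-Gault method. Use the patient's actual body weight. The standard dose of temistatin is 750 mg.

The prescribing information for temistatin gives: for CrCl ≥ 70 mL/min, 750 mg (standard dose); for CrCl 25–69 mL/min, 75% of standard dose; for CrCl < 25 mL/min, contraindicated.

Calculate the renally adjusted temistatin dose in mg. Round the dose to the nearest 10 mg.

560 mg

CrCl = (140 − 59) × 68.6 / (72 × 2.3) = 5556.6 / 165.60 ≈ 33.6 mL/min
CrCl ≈ 34 mL/min → bracket 25–69 mL/min.
75% of 750 mg = 562.5 mg → 560 mg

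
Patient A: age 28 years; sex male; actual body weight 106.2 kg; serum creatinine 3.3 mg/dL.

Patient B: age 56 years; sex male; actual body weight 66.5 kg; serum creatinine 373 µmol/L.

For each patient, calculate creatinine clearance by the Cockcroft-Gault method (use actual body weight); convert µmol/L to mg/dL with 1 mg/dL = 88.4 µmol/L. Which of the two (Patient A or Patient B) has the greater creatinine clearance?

Patient A: CrCl = (140 − 28) × 106.2 / (72 × 3.3) = 11894.4 / 237.60 ≈ 50.1 mL/min
Patient B: SCr = 373 / 88.4 = 4.219 mg/dL
Patient B: CrCl = (140 − 56) × 66.5 / (72 × 4.219) = 5586.0 / 303.77 ≈ 18.4 mL/min
50.1 vs 18.4 mL/min → Patient A is higher.

Patient A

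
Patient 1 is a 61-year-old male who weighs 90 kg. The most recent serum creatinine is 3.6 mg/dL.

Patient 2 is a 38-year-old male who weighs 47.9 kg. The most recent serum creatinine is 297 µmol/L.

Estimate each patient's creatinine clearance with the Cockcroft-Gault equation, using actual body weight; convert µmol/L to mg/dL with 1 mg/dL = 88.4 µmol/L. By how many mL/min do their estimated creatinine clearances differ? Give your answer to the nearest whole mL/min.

Patient 1: CrCl = (140 − 61) × 90 / (72 × 3.6) = 7110.0 / 259.20 ≈ 27.4 mL/min
Patient 2: SCr = 297 / 88.4 = 3.36 mg/dL
Patient 2: CrCl = (140 − 38) × 47.9 / (72 × 3.36) = 4885.8 / 241.92 ≈ 20.2 mL/min
|27.4 − 20.2| = 7.2 mL/min

7 mL/min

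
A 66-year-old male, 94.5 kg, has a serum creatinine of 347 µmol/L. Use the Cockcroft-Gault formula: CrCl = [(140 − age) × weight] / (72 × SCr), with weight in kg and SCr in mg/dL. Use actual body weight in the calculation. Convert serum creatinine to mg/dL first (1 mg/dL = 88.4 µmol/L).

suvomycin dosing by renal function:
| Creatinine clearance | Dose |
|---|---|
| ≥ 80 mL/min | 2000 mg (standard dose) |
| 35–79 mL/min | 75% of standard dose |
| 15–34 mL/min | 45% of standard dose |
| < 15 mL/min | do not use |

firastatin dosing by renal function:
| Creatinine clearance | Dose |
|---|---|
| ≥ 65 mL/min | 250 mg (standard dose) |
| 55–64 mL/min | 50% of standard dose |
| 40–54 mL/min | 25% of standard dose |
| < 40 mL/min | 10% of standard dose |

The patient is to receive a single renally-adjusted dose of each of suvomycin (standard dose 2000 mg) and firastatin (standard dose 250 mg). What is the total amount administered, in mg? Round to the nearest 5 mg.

SCr = 347 / 88.4 = 3.925 mg/dL
CrCl = (140 − 66) × 94.5 / (72 × 3.925) = 6993.0 / 282.60 ≈ 24.7 mL/min
CrCl ≈ 25 mL/min.
suvomycin: 15–34 mL/min → 45% of 2000 mg = 900 mg.
firastatin: < 40 mL/min → 10% of 250 mg = 25 mg.
Total = 900 + 25 = 925 mg.

925 mg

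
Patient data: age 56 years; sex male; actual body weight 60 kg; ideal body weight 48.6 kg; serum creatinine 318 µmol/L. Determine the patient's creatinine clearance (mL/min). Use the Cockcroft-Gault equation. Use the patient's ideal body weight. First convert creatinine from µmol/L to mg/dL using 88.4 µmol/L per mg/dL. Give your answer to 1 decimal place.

15.8 mL/min

SCr = 318 / 88.4 = 3.597 mg/dL
CrCl = (140 − 56) × 48.6 / (72 × 3.597) = 4082.4 / 258.98 ≈ 15.8 mL/min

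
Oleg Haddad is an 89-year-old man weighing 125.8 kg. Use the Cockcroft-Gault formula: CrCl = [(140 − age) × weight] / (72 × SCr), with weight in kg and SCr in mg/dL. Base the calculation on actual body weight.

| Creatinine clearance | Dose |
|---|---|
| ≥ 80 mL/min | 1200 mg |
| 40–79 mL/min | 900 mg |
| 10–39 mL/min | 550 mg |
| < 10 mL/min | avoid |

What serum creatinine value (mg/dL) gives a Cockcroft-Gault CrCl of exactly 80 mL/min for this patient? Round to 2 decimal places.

Standard dose requires CrCl ≥ 80 mL/min.
Set (140 − 89) × 125.8 / (72 × SCr) = 80
SCr = (140 − 89) × 125.8 / (72 × 80) = 1.114 mg/dL

1.11 mg/dL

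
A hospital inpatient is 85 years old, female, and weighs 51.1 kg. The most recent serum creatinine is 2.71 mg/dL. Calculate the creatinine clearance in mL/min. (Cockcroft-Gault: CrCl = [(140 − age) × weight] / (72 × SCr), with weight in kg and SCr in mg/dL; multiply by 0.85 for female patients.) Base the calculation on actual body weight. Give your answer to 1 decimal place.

12.2 mL/min

CrCl = (140 − 85) × 51.1 / (72 × 2.71) × 0.85 = 2810.5 / 195.12 × 0.85 ≈ 12.2 mL/min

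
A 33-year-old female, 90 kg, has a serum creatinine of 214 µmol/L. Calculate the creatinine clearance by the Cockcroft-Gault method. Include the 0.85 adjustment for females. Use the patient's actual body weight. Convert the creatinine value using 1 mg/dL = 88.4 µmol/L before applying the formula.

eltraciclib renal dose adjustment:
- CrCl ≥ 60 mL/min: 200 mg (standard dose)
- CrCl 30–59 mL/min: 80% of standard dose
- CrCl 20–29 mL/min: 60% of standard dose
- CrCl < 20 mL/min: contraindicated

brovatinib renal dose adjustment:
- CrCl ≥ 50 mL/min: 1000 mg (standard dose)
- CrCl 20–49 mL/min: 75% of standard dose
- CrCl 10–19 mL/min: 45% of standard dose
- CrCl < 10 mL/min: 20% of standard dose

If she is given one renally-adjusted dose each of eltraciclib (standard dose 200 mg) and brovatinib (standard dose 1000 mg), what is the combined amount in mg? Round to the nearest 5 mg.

910 mg

SCr = 214 / 88.4 = 2.421 mg/dL
CrCl = (140 − 33) × 90 / (72 × 2.421) × 0.85 = 9630.0 / 174.31 × 0.85 ≈ 47.0 mL/min
CrCl ≈ 47 mL/min.
eltraciclib: 30–59 mL/min → 80% of 200 mg = 160 mg.
brovatinib: 20–49 mL/min → 75% of 1000 mg = 750 mg.
Total = 160 + 750 = 910 mg.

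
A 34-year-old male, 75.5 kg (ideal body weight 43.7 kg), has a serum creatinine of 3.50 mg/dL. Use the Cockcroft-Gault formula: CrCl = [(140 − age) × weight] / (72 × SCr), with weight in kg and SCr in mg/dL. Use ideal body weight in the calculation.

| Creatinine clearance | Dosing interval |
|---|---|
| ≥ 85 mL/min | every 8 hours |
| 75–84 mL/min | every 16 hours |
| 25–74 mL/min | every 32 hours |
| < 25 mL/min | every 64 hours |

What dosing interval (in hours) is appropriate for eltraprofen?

CrCl = (140 − 34) × 43.7 / (72 × 3.5) = 4632.2 / 252.00 ≈ 18.4 mL/min
CrCl ≈ 18 mL/min → bracket < 25 mL/min → every 64 hours.

every 64 hours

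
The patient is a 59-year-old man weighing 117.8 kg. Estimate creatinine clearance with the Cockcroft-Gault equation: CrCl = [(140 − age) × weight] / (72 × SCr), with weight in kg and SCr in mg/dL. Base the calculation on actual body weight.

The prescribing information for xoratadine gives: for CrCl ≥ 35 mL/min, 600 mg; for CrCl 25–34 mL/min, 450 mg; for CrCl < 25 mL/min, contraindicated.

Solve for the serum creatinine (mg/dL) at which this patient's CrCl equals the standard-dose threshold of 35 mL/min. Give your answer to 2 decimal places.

3.79 mg/dL

Standard dose requires CrCl ≥ 35 mL/min.
Set (140 − 59) × 117.8 / (72 × SCr) = 35
SCr = (140 − 59) × 117.8 / (72 × 35) = 3.786 mg/dL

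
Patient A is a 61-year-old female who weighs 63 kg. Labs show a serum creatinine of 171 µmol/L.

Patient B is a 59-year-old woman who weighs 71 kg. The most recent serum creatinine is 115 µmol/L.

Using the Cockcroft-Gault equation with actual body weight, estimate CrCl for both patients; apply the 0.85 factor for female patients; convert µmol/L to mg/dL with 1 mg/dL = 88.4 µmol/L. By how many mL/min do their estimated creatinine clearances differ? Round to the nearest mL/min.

22 mL/min

Patient A: SCr = 171 / 88.4 = 1.934 mg/dL
Patient A: CrCl = (140 − 61) × 63 / (72 × 1.934) × 0.85 = 4977.0 / 139.25 × 0.85 ≈ 30.4 mL/min
Patient B: SCr = 115 / 88.4 = 1.301 mg/dL
Patient B: CrCl = (140 − 59) × 71 / (72 × 1.301) × 0.85 = 5751.0 / 93.67 × 0.85 ≈ 52.2 mL/min
|30.4 − 52.2| = 21.8 mL/min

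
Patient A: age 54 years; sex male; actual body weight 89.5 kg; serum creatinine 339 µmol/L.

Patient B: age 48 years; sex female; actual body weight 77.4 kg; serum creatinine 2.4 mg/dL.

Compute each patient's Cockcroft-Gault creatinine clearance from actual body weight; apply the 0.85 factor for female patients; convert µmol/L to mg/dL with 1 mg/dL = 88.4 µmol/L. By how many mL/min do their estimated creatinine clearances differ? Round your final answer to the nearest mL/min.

Patient A: SCr = 339 / 88.4 = 3.835 mg/dL
Patient A: CrCl = (140 − 54) × 89.5 / (72 × 3.835) = 7697.0 / 276.12 ≈ 27.9 mL/min
Patient B: CrCl = (140 − 48) × 77.4 / (72 × 2.4) × 0.85 = 7120.8 / 172.80 × 0.85 ≈ 35.0 mL/min
|27.9 − 35.0| = 7.1 mL/min

7 mL/min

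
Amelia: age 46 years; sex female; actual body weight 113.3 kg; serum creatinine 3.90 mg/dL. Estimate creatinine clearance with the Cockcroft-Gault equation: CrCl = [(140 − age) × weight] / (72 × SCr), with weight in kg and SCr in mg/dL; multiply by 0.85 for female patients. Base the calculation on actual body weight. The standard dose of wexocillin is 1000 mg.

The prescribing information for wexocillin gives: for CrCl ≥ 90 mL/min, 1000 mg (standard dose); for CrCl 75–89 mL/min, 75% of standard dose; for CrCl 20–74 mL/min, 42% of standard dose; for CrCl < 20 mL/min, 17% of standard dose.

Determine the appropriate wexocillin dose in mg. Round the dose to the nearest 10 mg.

420 mg

CrCl = (140 − 46) × 113.3 / (72 × 3.9) × 0.85 = 10650.2 / 280.80 × 0.85 ≈ 32.2 mL/min
CrCl ≈ 32 mL/min → bracket 20–74 mL/min.
42% of 1000 mg = 420 mg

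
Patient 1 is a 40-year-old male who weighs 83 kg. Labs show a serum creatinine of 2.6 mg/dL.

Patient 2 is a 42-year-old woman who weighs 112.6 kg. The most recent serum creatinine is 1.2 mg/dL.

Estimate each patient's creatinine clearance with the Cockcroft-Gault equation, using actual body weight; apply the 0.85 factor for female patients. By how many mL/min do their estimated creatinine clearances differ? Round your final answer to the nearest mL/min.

Patient 1: CrCl = (140 − 40) × 83 / (72 × 2.6) = 8300.0 / 187.20 ≈ 44.3 mL/min
Patient 2: CrCl = (140 − 42) × 112.6 / (72 × 1.2) × 0.85 = 11034.8 / 86.40 × 0.85 ≈ 108.6 mL/min
|44.3 − 108.6| = 64.3 mL/min

64 mL/min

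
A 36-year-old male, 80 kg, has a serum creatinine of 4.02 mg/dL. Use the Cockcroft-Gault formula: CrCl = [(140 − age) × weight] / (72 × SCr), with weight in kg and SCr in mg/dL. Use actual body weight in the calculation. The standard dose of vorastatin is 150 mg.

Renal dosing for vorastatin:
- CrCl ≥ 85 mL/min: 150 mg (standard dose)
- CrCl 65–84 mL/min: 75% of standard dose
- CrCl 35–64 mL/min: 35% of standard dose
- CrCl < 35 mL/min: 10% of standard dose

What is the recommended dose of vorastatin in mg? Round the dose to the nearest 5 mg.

15 mg

CrCl = (140 − 36) × 80 / (72 × 4.02) = 8320.0 / 289.44 ≈ 28.7 mL/min
CrCl ≈ 29 mL/min → bracket < 35 mL/min.
10% of 150 mg = 15 mg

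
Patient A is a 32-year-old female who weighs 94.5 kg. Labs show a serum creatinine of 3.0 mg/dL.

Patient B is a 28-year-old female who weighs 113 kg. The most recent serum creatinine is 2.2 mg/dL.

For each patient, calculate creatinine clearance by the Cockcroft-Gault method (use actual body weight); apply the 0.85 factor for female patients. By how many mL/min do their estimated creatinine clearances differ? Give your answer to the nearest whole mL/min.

Patient A: CrCl = (140 − 32) × 94.5 / (72 × 3) × 0.85 = 10206.0 / 216.00 × 0.85 ≈ 40.2 mL/min
Patient B: CrCl = (140 − 28) × 113 / (72 × 2.2) × 0.85 = 12656.0 / 158.40 × 0.85 ≈ 67.9 mL/min
|40.2 − 67.9| = 27.7 mL/min

28 mL/min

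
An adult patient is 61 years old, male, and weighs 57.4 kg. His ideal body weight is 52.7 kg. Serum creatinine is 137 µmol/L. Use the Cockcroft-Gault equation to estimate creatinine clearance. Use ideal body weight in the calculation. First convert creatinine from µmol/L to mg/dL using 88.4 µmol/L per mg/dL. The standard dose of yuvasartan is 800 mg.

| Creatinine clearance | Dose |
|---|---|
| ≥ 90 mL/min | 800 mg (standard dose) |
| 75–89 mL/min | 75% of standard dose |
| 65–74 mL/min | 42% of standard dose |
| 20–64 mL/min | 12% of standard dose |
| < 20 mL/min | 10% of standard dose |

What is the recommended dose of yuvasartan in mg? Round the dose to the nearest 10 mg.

SCr = 137 / 88.4 = 1.55 mg/dL
CrCl = (140 − 61) × 52.7 / (72 × 1.55) = 4163.3 / 111.60 ≈ 37.3 mL/min
CrCl ≈ 37 mL/min → bracket 20–64 mL/min.
12% of 800 mg = 96 mg → 100 mg

100 mg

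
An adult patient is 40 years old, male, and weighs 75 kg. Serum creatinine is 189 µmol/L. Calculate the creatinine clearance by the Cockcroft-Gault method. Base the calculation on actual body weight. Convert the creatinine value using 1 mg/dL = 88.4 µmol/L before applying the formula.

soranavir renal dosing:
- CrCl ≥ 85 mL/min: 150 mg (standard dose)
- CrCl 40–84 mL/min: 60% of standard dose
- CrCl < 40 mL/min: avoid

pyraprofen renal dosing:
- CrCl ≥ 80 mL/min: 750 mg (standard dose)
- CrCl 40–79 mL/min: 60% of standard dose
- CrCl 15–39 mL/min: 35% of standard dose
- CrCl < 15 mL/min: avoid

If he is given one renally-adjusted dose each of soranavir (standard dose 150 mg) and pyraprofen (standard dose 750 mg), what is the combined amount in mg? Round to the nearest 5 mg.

540 mg

SCr = 189 / 88.4 = 2.138 mg/dL
CrCl = (140 − 40) × 75 / (72 × 2.138) = 7500.0 / 153.94 ≈ 48.7 mL/min
CrCl ≈ 49 mL/min.
soranavir: 40–84 mL/min → 60% of 150 mg = 90 mg.
pyraprofen: 40–79 mL/min → 60% of 750 mg = 450 mg.
Total = 90 + 450 = 540 mg.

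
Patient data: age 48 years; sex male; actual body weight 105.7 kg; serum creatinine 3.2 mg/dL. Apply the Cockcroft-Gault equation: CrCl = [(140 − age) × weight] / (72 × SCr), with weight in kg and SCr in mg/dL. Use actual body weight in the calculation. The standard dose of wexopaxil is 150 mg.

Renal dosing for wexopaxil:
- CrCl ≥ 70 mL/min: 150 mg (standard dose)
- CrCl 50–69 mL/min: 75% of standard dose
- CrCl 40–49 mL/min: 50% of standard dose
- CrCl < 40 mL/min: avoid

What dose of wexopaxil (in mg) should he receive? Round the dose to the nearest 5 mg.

75 mg

CrCl = (140 − 48) × 105.7 / (72 × 3.2) = 9724.4 / 230.40 ≈ 42.2 mL/min
CrCl ≈ 42 mL/min → bracket 40–49 mL/min.
50% of 150 mg = 75 mg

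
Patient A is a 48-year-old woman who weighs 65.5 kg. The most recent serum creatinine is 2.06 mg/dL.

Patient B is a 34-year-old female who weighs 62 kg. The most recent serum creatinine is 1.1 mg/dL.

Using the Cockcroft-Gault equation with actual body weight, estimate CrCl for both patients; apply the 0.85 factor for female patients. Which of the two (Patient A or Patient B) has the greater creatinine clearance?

Patient B

Patient A: CrCl = (140 − 48) × 65.5 / (72 × 2.06) × 0.85 = 6026.0 / 148.32 × 0.85 ≈ 34.5 mL/min
Patient B: CrCl = (140 − 34) × 62 / (72 × 1.1) × 0.85 = 6572.0 / 79.20 × 0.85 ≈ 70.5 mL/min
34.5 vs 70.5 mL/min → Patient B is higher.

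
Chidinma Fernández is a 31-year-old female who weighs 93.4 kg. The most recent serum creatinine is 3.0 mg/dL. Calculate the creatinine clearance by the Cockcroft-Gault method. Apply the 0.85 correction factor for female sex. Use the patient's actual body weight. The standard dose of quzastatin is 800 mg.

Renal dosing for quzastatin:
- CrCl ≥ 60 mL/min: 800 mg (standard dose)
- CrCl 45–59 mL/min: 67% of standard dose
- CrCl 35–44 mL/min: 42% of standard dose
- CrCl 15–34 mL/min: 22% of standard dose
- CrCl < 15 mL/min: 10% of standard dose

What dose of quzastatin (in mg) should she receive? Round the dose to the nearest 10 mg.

CrCl = (140 − 31) × 93.4 / (72 × 3) × 0.85 = 10180.6 / 216.00 × 0.85 ≈ 40.1 mL/min
CrCl ≈ 40 mL/min → bracket 35–44 mL/min.
42% of 800 mg = 336 mg → 340 mg

340 mg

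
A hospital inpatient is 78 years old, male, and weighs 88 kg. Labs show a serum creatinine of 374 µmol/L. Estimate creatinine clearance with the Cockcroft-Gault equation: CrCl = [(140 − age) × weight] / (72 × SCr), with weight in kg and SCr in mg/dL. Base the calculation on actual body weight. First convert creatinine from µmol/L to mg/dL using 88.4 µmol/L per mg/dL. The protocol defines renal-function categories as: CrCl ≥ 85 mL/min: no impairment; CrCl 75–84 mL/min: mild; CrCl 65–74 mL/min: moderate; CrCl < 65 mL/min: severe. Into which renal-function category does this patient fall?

SCr = 374 / 88.4 = 4.231 mg/dL
CrCl = (140 − 78) × 88 / (72 × 4.231) = 5456.0 / 304.63 ≈ 17.9 mL/min
18 mL/min falls in the 'severe' range.

severe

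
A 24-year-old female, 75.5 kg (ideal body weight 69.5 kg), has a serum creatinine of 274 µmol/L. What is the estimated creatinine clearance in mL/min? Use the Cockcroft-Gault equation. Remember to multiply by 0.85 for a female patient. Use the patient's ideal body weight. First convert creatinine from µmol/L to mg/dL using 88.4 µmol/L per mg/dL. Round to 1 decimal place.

SCr = 274 / 88.4 = 3.1 mg/dL
CrCl = (140 − 24) × 69.5 / (72 × 3.1) × 0.85 = 8062.0 / 223.20 × 0.85 ≈ 30.7 mL/min

30.7 mL/min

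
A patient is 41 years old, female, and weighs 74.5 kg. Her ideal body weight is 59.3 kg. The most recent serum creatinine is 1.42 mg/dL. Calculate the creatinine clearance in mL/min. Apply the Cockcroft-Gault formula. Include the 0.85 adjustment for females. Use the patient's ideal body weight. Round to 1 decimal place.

48.8 mL/min

CrCl = (140 − 41) × 59.3 / (72 × 1.42) × 0.85 = 5870.7 / 102.24 × 0.85 ≈ 48.8 mL/min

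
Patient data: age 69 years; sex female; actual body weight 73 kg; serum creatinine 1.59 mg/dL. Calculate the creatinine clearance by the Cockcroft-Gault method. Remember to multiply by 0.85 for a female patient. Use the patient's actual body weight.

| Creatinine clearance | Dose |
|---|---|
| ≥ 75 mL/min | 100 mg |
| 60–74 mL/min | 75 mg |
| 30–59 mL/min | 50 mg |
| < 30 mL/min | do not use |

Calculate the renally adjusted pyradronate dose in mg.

50 mg

CrCl = (140 − 69) × 73 / (72 × 1.59) × 0.85 = 5183.0 / 114.48 × 0.85 ≈ 38.5 mL/min
CrCl ≈ 38 mL/min → bracket 30–59 mL/min.
Dose for this bracket: 50 mg.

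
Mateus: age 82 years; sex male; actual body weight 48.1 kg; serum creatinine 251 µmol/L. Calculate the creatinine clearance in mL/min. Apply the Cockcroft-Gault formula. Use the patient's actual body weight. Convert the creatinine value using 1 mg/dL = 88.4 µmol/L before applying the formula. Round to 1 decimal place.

SCr = 251 / 88.4 = 2.839 mg/dL
CrCl = (140 − 82) × 48.1 / (72 × 2.839) = 2789.8 / 204.41 ≈ 13.6 mL/min

13.6 mL/min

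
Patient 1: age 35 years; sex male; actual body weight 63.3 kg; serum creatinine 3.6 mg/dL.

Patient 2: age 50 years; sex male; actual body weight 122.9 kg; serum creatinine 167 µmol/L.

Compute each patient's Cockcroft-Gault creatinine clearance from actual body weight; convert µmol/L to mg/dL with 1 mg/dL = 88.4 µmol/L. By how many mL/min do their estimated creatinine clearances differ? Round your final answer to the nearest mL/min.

56 mL/min

Patient 1: CrCl = (140 − 35) × 63.3 / (72 × 3.6) = 6646.5 / 259.20 ≈ 25.6 mL/min
Patient 2: SCr = 167 / 88.4 = 1.889 mg/dL
Patient 2: CrCl = (140 − 50) × 122.9 / (72 × 1.889) = 11061.0 / 136.01 ≈ 81.3 mL/min
|25.6 − 81.3| = 55.7 mL/min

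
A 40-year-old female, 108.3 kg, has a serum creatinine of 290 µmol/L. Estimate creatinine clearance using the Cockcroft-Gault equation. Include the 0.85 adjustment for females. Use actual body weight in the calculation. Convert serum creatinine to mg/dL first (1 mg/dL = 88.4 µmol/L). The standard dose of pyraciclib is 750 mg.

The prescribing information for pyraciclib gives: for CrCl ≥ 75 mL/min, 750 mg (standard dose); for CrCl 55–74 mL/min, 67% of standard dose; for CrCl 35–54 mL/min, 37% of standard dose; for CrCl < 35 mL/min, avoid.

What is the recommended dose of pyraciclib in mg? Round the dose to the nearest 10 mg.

280 mg

SCr = 290 / 88.4 = 3.281 mg/dL
CrCl = (140 − 40) × 108.3 / (72 × 3.281) × 0.85 = 10830.0 / 236.23 × 0.85 ≈ 39.0 mL/min
CrCl ≈ 39 mL/min → bracket 35–54 mL/min.
37% of 750 mg = 277.5 mg → 280 mg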